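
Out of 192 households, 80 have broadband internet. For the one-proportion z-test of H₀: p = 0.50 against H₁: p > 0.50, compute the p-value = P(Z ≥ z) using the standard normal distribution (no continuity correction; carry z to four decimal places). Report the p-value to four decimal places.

p̂ = 80/192 = 0.41667.
Null standard error: √(0.50·0.50/192) = √0.001302083 = 0.036084.
z = (p̂ − p₀)/SE = (80/192 − 0.50)/0.036084 ≈ -2.3094.
p-value = P(Z ≥ z) with z = -2.3094 → 0.9895.

p-value = 0.9895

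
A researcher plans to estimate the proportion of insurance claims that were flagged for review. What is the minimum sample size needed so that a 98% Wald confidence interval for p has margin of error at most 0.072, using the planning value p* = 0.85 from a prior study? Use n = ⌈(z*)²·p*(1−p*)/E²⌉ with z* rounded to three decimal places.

For 98% confidence, z* = 2.326.
p*(1−p*) = 0.1275.
(z*)²·p*(1−p*)/E² = 5.410276·0.1275/0.005184 = 133.065.
⌈133.065⌉ = 134.

n = 134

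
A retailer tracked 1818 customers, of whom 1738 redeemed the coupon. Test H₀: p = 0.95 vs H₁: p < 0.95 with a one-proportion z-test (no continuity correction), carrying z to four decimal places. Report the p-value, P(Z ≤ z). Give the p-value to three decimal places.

p-value = 0.880

Sample proportion p̂ = 1738/1818 = 0.95600.
SE₀ = √(0.95·0.05/1818) = 0.005112.
z = (p̂ − p₀)/SE = (1738/1818 − 0.95)/0.005112 ≈ 1.1730.
p-value = P(Z ≤ z) with z = 1.1730 → 0.880.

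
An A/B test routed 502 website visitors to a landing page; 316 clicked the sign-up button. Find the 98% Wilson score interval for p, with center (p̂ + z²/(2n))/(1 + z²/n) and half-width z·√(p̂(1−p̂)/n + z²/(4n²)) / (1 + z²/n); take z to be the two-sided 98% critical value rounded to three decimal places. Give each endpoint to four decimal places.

Here p̂ = 316/502 = 0.62948 and z = 2.326 (z² = 5.410276).
1 + z²/n = 1.010777.
Adjusted center: (0.62948 + z²/(2n))/1.010777 = 0.62810.
Radicand: p̂(1−p̂)/n + z²/(4n²) = 0.000464610 + 0.000005367 = 0.000469977.
Half-width = 2.326·√0.000469977/1.010777 = 0.04989.
So the interval runs from 0.5782 to 0.6780.

(0.5782, 0.6780)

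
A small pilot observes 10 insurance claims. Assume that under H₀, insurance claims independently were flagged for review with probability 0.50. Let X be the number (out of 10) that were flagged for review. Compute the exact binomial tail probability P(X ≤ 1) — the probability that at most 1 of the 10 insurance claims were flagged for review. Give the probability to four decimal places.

X is binomial with n = 10 and p = 0.50.
P(X ≤ 1) = C(10,0)·0.50^0·0.50^10 + C(10,1)·0.50^1·0.50^9.
= 0.000977 + 0.009766 = 0.0107.

P = 0.0107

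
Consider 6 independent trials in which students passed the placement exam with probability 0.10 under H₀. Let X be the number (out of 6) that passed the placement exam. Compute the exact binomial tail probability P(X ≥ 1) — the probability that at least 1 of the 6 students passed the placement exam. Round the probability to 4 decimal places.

X ~ Binomial(n=6, p=0.10).
P(X ≥ 1) = Σ_{j=1}^{6} C(6,j)·0.10^j·0.90^{6−j}.
= 0.354294 + 0.098415 + 0.014580 + 0.001215 + 0.000054 + 0.000001 = 0.4686.

P = 0.4686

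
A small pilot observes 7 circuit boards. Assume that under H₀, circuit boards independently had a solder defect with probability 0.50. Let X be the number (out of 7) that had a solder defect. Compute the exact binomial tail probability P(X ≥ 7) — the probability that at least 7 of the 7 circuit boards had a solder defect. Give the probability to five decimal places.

X is binomial with n = 7 and p = 0.50.
P(X ≥ 7) = C(7,7)·0.50^7·0.50^0.
= 0.007812 = 0.00781.

P = 0.00781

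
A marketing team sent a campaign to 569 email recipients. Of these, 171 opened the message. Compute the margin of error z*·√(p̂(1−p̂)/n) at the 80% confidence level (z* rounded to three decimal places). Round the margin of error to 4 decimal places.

ME = 0.0246

With x = 171 successes in n = 569, p̂ = 0.30053.
Standard error of p̂: √(0.210211/569) = √0.000369439 = 0.019221.
For 80% confidence, z* = 1.282.
ME = 1.282·0.019221 = 0.0246.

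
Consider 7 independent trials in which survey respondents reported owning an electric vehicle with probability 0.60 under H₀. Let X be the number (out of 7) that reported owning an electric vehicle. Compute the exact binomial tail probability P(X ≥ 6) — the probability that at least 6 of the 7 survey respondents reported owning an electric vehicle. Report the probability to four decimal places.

P = 0.1586

X ~ Binomial(n=7, p=0.60).
P(X ≥ 6) = C(7,6)·0.60^6·0.40^1 + C(7,7)·0.60^7·0.40^0.
= 0.130637 + 0.027994 = 0.1586.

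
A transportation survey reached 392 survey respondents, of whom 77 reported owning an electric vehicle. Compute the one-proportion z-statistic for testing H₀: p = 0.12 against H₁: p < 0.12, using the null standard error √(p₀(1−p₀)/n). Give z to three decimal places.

z = 4.657

p̂ = 77/392 = 0.19643.
Under H₀, SE = √(p₀(1−p₀)/n) = √(0.12·0.88/392) = √0.000269388 = 0.016413.
z = (p̂ − p₀)/SE = (0.19643 − 0.12)/0.016413 = 4.657.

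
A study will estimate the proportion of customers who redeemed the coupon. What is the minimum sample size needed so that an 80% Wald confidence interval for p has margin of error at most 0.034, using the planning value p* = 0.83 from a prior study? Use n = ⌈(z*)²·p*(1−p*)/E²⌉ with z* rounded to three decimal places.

n = 201

The 80% critical value is z* = 1.282.
p*(1−p*) = 0.1411.
Required n before rounding: 1.643524 × 0.1411 / 0.034² = 200.607.
⌈200.607⌉ = 201.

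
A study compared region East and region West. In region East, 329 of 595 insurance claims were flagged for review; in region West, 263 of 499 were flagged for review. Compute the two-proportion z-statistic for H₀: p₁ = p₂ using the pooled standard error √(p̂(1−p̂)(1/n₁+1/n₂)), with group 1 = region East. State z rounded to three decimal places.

z = 0.856

Sample proportions: p̂₁ = 329/595 = 0.55294 and p̂₂ = 263/499 = 0.52705.
Pooling: p̂ = 592/1094 = 0.54113.
SE = √[p̂(1−p̂)(1/n₁+1/n₂)] = √[0.54113·0.45887·(1/595+1/499)] ≈ 0.030248.
z = 0.02589/0.030248 = 0.856.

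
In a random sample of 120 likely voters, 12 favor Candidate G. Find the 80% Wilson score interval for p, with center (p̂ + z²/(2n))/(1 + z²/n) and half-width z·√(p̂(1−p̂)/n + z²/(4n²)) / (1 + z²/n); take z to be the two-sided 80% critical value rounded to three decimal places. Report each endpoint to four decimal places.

(0.0701, 0.1407)

p̂ = 12/120 = 0.10000; z = 1.282, so z² = 1.643524.
1 + z²/n = 1.013696.
Center = (0.10000 + 0.006848)/1.013696 = 0.10540.
Radicand: p̂(1−p̂)/n + z²/(4n²) = 0.000750000 + 0.000028533 = 0.000778533.
Half-width = z·√(radicand)/denom = 1.282·0.027902/1.013696 = 0.03529.
So the interval runs from 0.0701 to 0.1407.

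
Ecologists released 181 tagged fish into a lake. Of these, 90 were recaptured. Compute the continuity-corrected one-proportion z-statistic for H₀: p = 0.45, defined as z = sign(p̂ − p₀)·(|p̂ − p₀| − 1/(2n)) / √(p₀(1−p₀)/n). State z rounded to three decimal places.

z = 1.203

p̂ = 90/181 = 0.49724. p̂ − p₀ = 0.047238.
Continuity correction 1/(2n) = 1/362 = 0.002762.
Corrected numerator: |0.047238| − 0.002762 = 0.044476.
Under H₀, SE = √(p₀(1−p₀)/n) = √(0.45·0.55/181) = √0.001367403 = 0.036978.
z = +0.044476/0.036978 = 1.203.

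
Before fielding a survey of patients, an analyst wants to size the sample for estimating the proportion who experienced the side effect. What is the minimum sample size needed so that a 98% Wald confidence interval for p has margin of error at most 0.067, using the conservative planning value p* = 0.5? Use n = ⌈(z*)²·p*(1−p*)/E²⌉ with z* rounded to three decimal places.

The 98% critical value is z* = 2.326.
p*(1−p*) = 0.50·0.50 = 0.2500.
(z*)²·p*(1−p*)/E² = 5.410276·0.2500/0.004489 = 301.307.
⌈301.307⌉ = 302.

n = 302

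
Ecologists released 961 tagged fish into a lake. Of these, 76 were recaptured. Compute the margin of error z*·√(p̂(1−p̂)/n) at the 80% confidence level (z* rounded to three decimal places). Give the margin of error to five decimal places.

ME = 0.01116

The sample proportion is 76/961 = 0.07908.
Standard error of p̂: √(0.072830/961) = √0.000075786 = 0.008705.
The 80% critical value is z* = 1.282.
Margin of error = z*·SE = 1.282 × 0.008705 = 0.01116.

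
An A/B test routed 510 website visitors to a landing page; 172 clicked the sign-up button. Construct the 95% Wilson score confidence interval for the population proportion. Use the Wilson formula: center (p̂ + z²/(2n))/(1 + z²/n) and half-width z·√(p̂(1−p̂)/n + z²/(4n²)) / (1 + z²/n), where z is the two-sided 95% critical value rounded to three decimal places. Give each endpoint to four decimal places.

(0.2976, 0.3794)

p̂ = 172/510 = 0.33725; z = 1.960, so z² = 3.841600.
Denominator 1 + z²/n = 1 + 3.841600/510 = 1.007533.
Center = (0.33725 + 0.003766)/1.007533 = 0.33847.
Radicand: p̂(1−p̂)/n + z²/(4n²) = 0.000438263 + 0.000003692 = 0.000441955.
Half-width = z·√(radicand)/denom = 1.960·0.021023/1.007533 = 0.04090.
Interval: 0.33847 ± 0.04090 → (0.2976, 0.3794).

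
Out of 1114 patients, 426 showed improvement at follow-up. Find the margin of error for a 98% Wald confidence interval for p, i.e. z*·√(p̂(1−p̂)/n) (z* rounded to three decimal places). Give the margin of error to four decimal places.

ME = 0.0339

Sample proportion p̂ = 426/1114 = 0.38241.
SE = √(p̂(1−p̂)/n) = √(0.236172/1114) = 0.014560.
For 98% confidence, z* = 2.326.
ME = 2.326·0.014560 = 0.0339.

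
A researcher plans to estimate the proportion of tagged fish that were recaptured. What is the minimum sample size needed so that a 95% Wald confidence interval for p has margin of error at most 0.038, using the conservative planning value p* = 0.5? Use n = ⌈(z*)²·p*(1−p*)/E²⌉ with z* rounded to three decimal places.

For 95% confidence, z* = 1.960.
p*(1−p*) = 0.50·0.50 = 0.2500.
Required n before rounding: 3.841600 × 0.2500 / 0.038² = 665.097.
⌈665.097⌉ = 666.

n = 666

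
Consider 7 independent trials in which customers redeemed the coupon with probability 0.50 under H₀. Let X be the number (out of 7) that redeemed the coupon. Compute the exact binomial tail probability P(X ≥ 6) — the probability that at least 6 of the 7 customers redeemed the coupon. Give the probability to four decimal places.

P = 0.0625

X ~ Binomial(n=7, p=0.50).
P(X ≥ 6) = C(7,6)·0.50^6·0.50^1 + C(7,7)·0.50^7·0.50^0.
= 0.054688 + 0.007812 = 0.0625.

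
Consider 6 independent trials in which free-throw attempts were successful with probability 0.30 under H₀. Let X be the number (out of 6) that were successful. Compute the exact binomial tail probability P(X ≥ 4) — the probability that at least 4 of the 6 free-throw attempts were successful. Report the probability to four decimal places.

X is binomial with n = 6 and p = 0.30.
P(X ≥ 4) = C(6,4)·0.30^4·0.70^2 + C(6,5)·0.30^5·0.70^1 + C(6,6)·0.30^6·0.70^0.
= 0.059535 + 0.010206 + 0.000729 = 0.0705.

P = 0.0705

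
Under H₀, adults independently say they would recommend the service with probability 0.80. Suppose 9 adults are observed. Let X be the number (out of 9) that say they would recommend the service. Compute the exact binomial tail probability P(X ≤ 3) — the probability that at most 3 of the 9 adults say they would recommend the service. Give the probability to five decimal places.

X is binomial with n = 9 and p = 0.80.
P(X ≤ 3) = C(9,0)·0.80^0·0.20^9 + C(9,1)·0.80^1·0.20^8 + C(9,2)·0.80^2·0.20^7 + C(9,3)·0.80^3·0.20^6.
= 0.000001 + 0.000018 + 0.000295 + 0.002753 = 0.00307.

P = 0.00307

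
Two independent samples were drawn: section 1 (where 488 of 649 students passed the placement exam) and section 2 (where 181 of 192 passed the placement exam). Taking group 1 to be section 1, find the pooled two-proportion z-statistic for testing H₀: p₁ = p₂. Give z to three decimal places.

p̂₁ = 488/649 = 0.75193, p̂₂ = 181/192 = 0.94271.
Pooling: p̂ = 669/841 = 0.79548.
SE = √[p̂(1−p̂)(1/n₁+1/n₂)] = √[0.79548·0.20452·(1/649+1/192)] ≈ 0.033136.
z = (p̂₁ − p̂₂)/SE = (0.75193 − 0.94271)/0.033136 = -0.19078/0.033136 = -5.757.

z = -5.757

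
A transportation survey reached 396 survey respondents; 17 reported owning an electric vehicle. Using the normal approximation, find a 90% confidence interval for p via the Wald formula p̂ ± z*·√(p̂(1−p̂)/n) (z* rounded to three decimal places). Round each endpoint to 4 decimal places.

With x = 17 successes in n = 396, p̂ = 0.04293.
SE(p̂) = √(0.04293·0.95707/396) = 0.010186.
The 90% critical value is z* = 1.645.
Margin of error: 1.645 × 0.010186 = 0.01676.
Interval: 0.04293 ± 0.01676 → (0.0262, 0.0597).

(0.0262, 0.0597)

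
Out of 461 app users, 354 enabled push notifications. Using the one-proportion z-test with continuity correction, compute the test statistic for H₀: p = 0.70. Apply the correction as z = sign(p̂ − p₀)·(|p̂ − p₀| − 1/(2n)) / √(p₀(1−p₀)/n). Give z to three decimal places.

z = 3.130

p̂ = 354/461 = 0.76790. p̂ − p₀ = 0.067896.
1/(2n) = 0.001085.
Corrected numerator: |0.067896| − 0.001085 = 0.066811.
SE₀ = √(0.70·0.30/461) = 0.021343.
z = (+)0.066811/0.021343 = 3.130.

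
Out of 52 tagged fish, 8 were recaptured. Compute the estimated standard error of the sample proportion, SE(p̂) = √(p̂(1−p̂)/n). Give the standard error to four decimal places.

SE = 0.0500

p̂ = 8/52 = 0.15385.
p̂(1−p̂) = 0.15385·0.84615 = 0.130180.
SE = √(0.130180/52) = 0.0500.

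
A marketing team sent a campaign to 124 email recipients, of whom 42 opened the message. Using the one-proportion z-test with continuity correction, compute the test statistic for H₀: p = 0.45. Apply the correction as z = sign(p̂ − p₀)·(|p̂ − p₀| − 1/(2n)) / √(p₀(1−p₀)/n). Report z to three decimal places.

z = -2.401

p̂ = 42/124 = 0.33871. p̂ − p₀ = -0.111290.
1/(2n) = 0.004032.
Corrected numerator: |-0.111290| − 0.004032 = 0.107258.
Null standard error: √(0.45·0.55/124) = √0.001995968 = 0.044676.
z = (−)0.107258/0.044676 = -2.401.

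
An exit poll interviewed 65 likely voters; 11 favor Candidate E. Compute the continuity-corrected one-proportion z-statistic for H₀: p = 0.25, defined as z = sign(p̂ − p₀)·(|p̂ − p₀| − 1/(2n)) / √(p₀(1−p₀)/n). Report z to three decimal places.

With x = 11 successes in n = 65, p̂ = 0.16923. p̂ − p₀ = -0.080769.
1/(2n) = 0.007692.
Corrected numerator: |-0.080769| − 0.007692 = 0.073077.
Null standard error: √(0.25·0.75/65) = √0.002884615 = 0.053709.
z = −0.073077/0.053709 = -1.361.

z = -1.361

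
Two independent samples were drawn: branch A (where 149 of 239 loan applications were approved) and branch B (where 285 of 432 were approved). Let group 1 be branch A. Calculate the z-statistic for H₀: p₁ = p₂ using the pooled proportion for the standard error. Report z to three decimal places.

Sample proportions: p̂₁ = 149/239 = 0.62343 and p̂₂ = 285/432 = 0.65972.
Pooled p̂ = (149+285)/(239+432) = 434/671 = 0.64680.
SE = √[p̂(1−p̂)(1/n₁+1/n₂)] = √[0.64680·0.35320·(1/239+1/432)] ≈ 0.038532.
z = (p̂₁ − p̂₂)/SE = (0.62343 − 0.65972)/0.038532 = -0.03629/0.038532 = -0.942.

z = -0.942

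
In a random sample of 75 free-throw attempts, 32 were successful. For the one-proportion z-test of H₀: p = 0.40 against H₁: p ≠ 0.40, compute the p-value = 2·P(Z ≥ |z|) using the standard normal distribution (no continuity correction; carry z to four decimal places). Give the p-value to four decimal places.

Sample proportion p̂ = 32/75 = 0.42667.
Null standard error: √(0.40·0.60/75) = √0.003200000 = 0.056569.
Test statistic (full precision, shown to 4 dp): z = (32/75 − 0.40)/SE₀ ≈ 0.4714.
From the standard normal, 2·P(Z ≥ |z|) = 0.6374.

p-value = 0.6374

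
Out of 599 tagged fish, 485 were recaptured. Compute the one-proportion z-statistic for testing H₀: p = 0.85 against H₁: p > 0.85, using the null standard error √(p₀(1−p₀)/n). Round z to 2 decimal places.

z = -2.76

The sample proportion is 485/599 = 0.80968.
Under H₀, SE = √(p₀(1−p₀)/n) = √(0.85·0.15/599) = √0.000212855 = 0.014590.
Test statistic: z = -0.04032/0.014590 = -2.76.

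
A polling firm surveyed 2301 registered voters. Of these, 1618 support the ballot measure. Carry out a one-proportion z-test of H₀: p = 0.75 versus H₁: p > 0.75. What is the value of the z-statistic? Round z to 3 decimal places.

p̂ = 1618/2301 = 0.70317.
Under H₀, SE = √(p₀(1−p₀)/n) = √(0.75·0.25/2301) = √0.000081486 = 0.009027.
z = (p̂ − p₀)/SE = (0.70317 − 0.75)/0.009027 = -5.188.

z = -5.188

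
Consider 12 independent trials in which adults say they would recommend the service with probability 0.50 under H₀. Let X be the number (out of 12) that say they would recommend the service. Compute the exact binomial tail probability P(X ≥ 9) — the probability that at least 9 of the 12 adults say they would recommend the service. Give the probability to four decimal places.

P = 0.0730

X is binomial with n = 12 and p = 0.50.
P(X ≥ 9) = C(12,9)·0.50^9·0.50^3 + C(12,10)·0.50^10·0.50^2 + C(12,11)·0.50^11·0.50^1 + C(12,12)·0.50^12·0.50^0.
= 0.053711 + 0.016113 + 0.002930 + 0.000244 = 0.0730.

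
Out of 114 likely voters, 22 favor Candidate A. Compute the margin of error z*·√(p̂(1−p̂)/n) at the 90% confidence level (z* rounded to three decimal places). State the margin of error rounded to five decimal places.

ME = 0.06080

With x = 22 successes in n = 114, p̂ = 0.19298.
Standard error of p̂: √(0.155740/114) = √0.001366142 = 0.036961.
z* = 1.645 at the 90% level.
Margin of error = z*·SE = 1.645 × 0.036961 = 0.06080.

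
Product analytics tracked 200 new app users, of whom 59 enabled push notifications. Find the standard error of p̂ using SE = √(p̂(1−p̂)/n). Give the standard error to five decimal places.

SE = 0.03225

The sample proportion is 59/200 = 0.29500.
p̂(1−p̂) = 0.207975.
SE = √(0.207975/200) = 0.03225.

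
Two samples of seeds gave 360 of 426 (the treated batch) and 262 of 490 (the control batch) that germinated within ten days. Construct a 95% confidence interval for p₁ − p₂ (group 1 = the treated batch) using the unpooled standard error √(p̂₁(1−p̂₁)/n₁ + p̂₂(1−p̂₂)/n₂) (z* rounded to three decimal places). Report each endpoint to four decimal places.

p̂₁ = 360/426 = 0.84507, p̂₂ = 262/490 = 0.53469; p̂₁ − p̂₂ = 0.31038.
SE = √(0.000307339 + 0.000507748) = √0.000815087 = 0.028550.
The 95% critical value is z* = 1.960. Margin of error = 0.05596.
So the interval runs from 0.2544 to 0.3663.

(0.2544, 0.3663)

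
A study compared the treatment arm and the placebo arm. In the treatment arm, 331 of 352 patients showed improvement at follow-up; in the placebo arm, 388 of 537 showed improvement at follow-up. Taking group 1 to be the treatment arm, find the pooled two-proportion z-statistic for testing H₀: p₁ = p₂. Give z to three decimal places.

p̂₁ = 331/352 = 0.94034, p̂₂ = 388/537 = 0.72253.
Pooled p̂ = (331+388)/(352+537) = 719/889 = 0.80877.
SE = √[p̂(1−p̂)(1/n₁+1/n₂)] = √[0.80877·0.19123·(1/352+1/537)] ≈ 0.026970.
z = (p̂₁ − p̂₂)/SE = (0.94034 − 0.72253)/0.026970 = 0.21781/0.026970 = 8.076.

z = 8.076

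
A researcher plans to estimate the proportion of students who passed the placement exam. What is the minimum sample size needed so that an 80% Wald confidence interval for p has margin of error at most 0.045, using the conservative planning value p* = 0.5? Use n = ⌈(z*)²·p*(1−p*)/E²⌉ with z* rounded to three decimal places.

n = 203

For 80% confidence, z* = 1.282.
p*(1−p*) = 0.50·0.50 = 0.2500.
(z*)²·p*(1−p*)/E² = 1.643524·0.2500/0.002025 = 202.904.
⌈202.904⌉ = 203.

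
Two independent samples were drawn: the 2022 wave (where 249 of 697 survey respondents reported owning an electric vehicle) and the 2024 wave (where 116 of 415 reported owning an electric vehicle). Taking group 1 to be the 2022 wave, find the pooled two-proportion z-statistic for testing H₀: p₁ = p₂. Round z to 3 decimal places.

z = 2.670

Sample proportions: p̂₁ = 249/697 = 0.35725 and p̂₂ = 116/415 = 0.27952.
Pooling: p̂ = 365/1112 = 0.32824.
Pooled SE = √[0.2204976·0.00384436] ≈ 0.029115.
z = (p̂₁ − p̂₂)/SE = (0.35725 − 0.27952)/0.029115 = 0.07773/0.029115 = 2.670.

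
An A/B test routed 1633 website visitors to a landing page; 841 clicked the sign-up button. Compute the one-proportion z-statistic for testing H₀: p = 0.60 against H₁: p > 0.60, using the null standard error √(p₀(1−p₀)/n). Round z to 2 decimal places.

z = -7.01

Sample proportion p̂ = 841/1633 = 0.51500.
Null standard error: √(0.60·0.40/1633) = √0.000146969 = 0.012123.
z = (0.51500 − 0.60)/0.012123 = -0.08500/0.012123 = -7.01.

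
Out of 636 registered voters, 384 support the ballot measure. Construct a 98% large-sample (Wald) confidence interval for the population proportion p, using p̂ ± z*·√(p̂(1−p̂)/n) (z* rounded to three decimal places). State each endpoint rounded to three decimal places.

p̂ = 384/636 = 0.60377.
Standard error of p̂: √(0.239231/636) = √0.000376149 = 0.019395.
The 98% critical value is z* = 2.326.
Margin = 2.326·0.019395 = 0.04511.
So the interval runs from 0.559 to 0.649.

(0.559, 0.649)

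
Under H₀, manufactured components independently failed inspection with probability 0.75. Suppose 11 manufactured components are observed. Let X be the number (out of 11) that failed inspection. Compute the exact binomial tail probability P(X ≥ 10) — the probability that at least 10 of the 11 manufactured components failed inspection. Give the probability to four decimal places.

X is binomial with n = 11 and p = 0.75.
P(X ≥ 10) = C(11,10)·0.75^10·0.25^1 + C(11,11)·0.75^11·0.25^0.
= 0.154862 + 0.042235 = 0.1971.

P = 0.1971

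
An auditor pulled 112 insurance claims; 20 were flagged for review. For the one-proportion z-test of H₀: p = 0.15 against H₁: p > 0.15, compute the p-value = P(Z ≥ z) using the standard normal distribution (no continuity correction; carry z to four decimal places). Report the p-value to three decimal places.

Sample proportion p̂ = 20/112 = 0.17857.
Null standard error: √(0.15·0.85/112) = √0.001138393 = 0.033740.
z = (p̂ − p₀)/SE = (20/112 − 0.15)/0.033740 ≈ 0.8468.
From the standard normal, P(Z ≥ z) = 0.199.

p-value = 0.199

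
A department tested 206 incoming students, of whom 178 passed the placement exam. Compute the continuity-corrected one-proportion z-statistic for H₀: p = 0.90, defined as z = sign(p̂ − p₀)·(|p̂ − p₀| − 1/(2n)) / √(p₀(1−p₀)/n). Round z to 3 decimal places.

The sample proportion is 178/206 = 0.86408. p̂ − p₀ = -0.035922.
1/(2n) = 0.002427.
Corrected numerator: |-0.035922| − 0.002427 = 0.033495.
Null standard error: √(0.90·0.10/206) = √0.000436893 = 0.020902.
z = (−)0.033495/0.020902 = -1.602.

z = -1.602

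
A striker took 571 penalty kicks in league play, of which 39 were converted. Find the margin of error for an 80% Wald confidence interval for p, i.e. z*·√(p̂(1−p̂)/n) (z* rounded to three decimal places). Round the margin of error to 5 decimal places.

ME = 0.01353

p̂ = 39/571 = 0.06830.
SE(p̂) = √(0.06830·0.93170/571) = 0.010557.
z* = 1.282 at the 80% level.
Margin of error = z*·SE = 1.282 × 0.010557 = 0.01353.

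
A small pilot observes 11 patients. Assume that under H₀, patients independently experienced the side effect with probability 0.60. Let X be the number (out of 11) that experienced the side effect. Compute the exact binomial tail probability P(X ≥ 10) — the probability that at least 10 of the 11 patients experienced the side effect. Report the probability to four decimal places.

X ~ Binomial(n=11, p=0.60).
P(X ≥ 10) = C(11,10)·0.60^10·0.40^1 + C(11,11)·0.60^11·0.40^0.
= 0.026605 + 0.003628 = 0.0302.

P = 0.0302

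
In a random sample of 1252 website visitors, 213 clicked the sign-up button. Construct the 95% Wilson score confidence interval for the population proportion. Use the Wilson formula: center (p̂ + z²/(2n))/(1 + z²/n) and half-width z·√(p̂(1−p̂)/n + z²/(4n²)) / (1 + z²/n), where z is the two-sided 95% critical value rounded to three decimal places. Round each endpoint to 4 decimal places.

(0.1503, 0.1919)

Here p̂ = 213/1252 = 0.17013 and z = 1.960 (z² = 3.841600).
Denominator 1 + z²/n = 1 + 3.841600/1252 = 1.003068.
Center = (0.17013 + 0.001534)/1.003068 = 0.17114.
Radicand: p̂(1−p̂)/n + z²/(4n²) = 0.000112767 + 0.000000613 = 0.000113380.
Half-width = z·√(radicand)/denom = 1.960·0.010648/1.003068 = 0.02081.
CI: 0.17114 ± 0.02081 = (0.1503, 0.1919).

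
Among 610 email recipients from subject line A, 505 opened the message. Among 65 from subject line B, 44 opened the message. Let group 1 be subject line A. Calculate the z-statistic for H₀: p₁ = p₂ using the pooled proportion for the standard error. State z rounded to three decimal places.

z = 2.969

p̂₁ = 505/610 = 0.82787, p̂₂ = 44/65 = 0.67692.
Pooling: p̂ = 549/675 = 0.81333.
SE = √[p̂(1−p̂)(1/n₁+1/n₂)] = √[0.81333·0.18667·(1/610+1/65)] ≈ 0.050839.
z = (p̂₁ − p̂₂)/SE = (0.82787 − 0.67692)/0.050839 = 0.15095/0.050839 = 2.969.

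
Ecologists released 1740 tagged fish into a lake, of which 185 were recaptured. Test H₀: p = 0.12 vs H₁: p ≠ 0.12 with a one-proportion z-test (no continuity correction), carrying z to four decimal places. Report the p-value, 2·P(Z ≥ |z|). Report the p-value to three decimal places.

p-value = 0.079

Sample proportion p̂ = 185/1740 = 0.10632.
SE₀ = √(0.12·0.88/1740) = 0.007790.
Test statistic (full precision, shown to 4 dp): z = (185/1740 − 0.12)/SE₀ ≈ -1.7558.
p-value = 2·P(Z ≥ |z|) with z = -1.7558 → 0.079.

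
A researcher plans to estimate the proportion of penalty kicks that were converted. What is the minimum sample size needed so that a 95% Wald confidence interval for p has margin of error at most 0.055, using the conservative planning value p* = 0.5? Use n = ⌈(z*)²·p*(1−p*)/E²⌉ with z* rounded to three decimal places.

z* = 1.960 at the 95% level.
p*(1−p*) = 0.2500.
(z*)²·p*(1−p*)/E² = 3.841600·0.2500/0.003025 = 317.488.
Rounding up, n = 318.

n = 318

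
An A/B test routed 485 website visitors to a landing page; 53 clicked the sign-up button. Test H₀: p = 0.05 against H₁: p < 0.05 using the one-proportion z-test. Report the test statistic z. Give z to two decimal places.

Sample proportion p̂ = 53/485 = 0.10928.
SE₀ = √(0.05·0.95/485) = 0.009896.
z = (p̂ − p₀)/SE = (0.10928 − 0.05)/0.009896 = 5.99.

z = 5.99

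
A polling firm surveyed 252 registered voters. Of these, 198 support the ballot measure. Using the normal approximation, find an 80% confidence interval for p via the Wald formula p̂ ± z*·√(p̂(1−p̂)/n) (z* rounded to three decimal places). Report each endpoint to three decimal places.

The sample proportion is 198/252 = 0.78571.
Standard error of p̂: √(0.168367/252) = √0.000668124 = 0.025848.
z* = 1.282 at the 80% level.
Margin = 1.282·0.025848 = 0.03314.
Interval: 0.78571 ± 0.03314 → (0.753, 0.819).

(0.753, 0.819)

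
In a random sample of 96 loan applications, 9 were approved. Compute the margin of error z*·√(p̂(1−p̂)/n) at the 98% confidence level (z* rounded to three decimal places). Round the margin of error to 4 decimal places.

The sample proportion is 9/96 = 0.09375.
SE = √(p̂(1−p̂)/n) = √(0.084961/96) = 0.029749.
For 98% confidence, z* = 2.326.
So ME = 0.0692.

ME = 0.0692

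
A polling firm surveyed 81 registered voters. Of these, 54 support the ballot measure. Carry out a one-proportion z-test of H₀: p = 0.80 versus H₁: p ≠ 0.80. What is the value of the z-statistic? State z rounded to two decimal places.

z = -3.00

Sample proportion p̂ = 54/81 = 0.66667.
Null standard error: √(0.80·0.20/81) = √0.001975309 = 0.044444.
z = (p̂ − p₀)/SE = (0.66667 − 0.80)/0.044444 = -3.00.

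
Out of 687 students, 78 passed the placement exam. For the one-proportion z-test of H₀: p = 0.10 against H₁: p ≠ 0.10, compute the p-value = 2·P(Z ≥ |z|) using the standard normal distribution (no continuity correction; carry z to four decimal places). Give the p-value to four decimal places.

p-value = 0.2369

The sample proportion is 78/687 = 0.11354.
SE₀ = √(0.10·0.90/687) = 0.011446.
Test statistic (full precision, shown to 4 dp): z = (78/687 − 0.10)/SE₀ ≈ 1.1827.
From the standard normal, 2·P(Z ≥ |z|) = 0.2369.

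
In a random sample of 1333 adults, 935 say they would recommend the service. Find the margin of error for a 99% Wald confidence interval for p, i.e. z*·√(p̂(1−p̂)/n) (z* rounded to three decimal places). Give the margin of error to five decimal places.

Sample proportion p̂ = 935/1333 = 0.70143.
SE(p̂) = √(0.70143·0.29857/1333) = 0.012534.
For 99% confidence, z* = 2.576.
ME = 2.576·0.012534 = 0.03229.

ME = 0.03229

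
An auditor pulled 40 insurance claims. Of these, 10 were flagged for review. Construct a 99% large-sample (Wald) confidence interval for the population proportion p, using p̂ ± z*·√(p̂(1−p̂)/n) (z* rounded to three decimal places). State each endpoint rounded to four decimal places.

The sample proportion is 10/40 = 0.25000.
SE = √(p̂(1−p̂)/n) = √(0.187500/40) = 0.068465.
For 99% confidence, z* = 2.576.
Margin of error: 2.576 × 0.068465 = 0.17637.
So the interval runs from 0.0736 to 0.4264.

(0.0736, 0.4264)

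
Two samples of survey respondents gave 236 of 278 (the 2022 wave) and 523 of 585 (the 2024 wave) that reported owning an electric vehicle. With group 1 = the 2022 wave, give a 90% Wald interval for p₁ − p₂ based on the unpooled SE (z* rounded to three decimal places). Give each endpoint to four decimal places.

(-0.0862, -0.0040)

p̂₁ = 236/278 = 0.84892, p̂₂ = 523/585 = 0.89402; p̂₁ − p̂₂ = -0.04510.
Unpooled SE = √(p̂₁(1−p̂₁)/n₁ + p̂₂(1−p̂₂)/n₂) = √(0.000461346 + 0.000161967) = 0.024966.
For 90% confidence, z* = 1.645. Margin = 1.645·0.024966 = 0.04107.
CI: -0.04510 ± 0.04107 = (-0.0862, -0.0040).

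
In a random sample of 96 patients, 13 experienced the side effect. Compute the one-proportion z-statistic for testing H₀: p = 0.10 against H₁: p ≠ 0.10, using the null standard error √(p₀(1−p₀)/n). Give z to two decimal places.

z = 1.16

Sample proportion p̂ = 13/96 = 0.13542.
Null standard error: √(0.10·0.90/96) = √0.000937500 = 0.030619.
z = (0.13542 − 0.10)/0.030619 = 0.03542/0.030619 = 1.16.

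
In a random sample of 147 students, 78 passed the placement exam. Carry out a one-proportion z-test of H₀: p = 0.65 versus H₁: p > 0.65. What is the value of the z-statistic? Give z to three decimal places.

z = -3.035

With x = 78 successes in n = 147, p̂ = 0.53061.
Null standard error: √(0.65·0.35/147) = √0.001547619 = 0.039340.
Test statistic: z = -0.11939/0.039340 = -3.035.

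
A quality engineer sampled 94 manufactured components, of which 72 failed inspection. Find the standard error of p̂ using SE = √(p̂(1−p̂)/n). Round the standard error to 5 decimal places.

The sample proportion is 72/94 = 0.76596.
p̂(1−p̂) = 0.76596·0.23404 = 0.179265.
SE = √(0.179265/94) = √0.001907074 = 0.04367.

SE = 0.04367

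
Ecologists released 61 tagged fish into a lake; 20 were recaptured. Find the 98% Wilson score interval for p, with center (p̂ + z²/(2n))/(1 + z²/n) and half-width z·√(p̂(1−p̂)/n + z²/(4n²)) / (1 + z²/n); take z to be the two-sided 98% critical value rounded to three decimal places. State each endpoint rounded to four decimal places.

(0.2072, 0.4766)

p̂ = 20/61 = 0.32787; z = 2.326, so z² = 5.410276.
Denominator 1 + z²/n = 1 + 5.410276/61 = 1.088693.
Adjusted center: (0.32787 + z²/(2n))/1.088693 = 0.34189.
Radicand: p̂(1−p̂)/n + z²/(4n²) = 0.003612637 + 0.000363496 = 0.003976133.
Half-width = 2.326·√0.003976133/1.088693 = 0.13472.
CI: 0.34189 ± 0.13472 = (0.2072, 0.4766).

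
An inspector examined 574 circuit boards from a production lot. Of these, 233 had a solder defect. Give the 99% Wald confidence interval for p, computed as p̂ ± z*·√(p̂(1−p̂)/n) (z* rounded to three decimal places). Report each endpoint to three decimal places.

(0.353, 0.459)

With x = 233 successes in n = 574, p̂ = 0.40592.
Standard error of p̂: √(0.241150/574) = √0.000420121 = 0.020497.
z* = 2.576 at the 99% level.
Margin = 2.576·0.020497 = 0.05280.
CI: 0.40592 ± 0.05280 = (0.353, 0.459).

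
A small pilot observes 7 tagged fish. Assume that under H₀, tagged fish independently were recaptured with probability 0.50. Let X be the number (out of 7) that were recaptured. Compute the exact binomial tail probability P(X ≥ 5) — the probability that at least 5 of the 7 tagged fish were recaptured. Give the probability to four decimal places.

P = 0.2266

X ~ Binomial(n=7, p=0.50).
P(X ≥ 5) = C(7,5)·0.50^5·0.50^2 + C(7,6)·0.50^6·0.50^1 + C(7,7)·0.50^7·0.50^0.
= 0.164062 + 0.054688 + 0.007812 = 0.2266.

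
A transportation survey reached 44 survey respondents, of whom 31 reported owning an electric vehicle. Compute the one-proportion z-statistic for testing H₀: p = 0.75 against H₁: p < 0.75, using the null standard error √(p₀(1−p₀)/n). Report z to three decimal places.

z = -0.696

Sample proportion p̂ = 31/44 = 0.70455.
SE₀ = √(0.75·0.25/44) = 0.065279.
z = (0.70455 − 0.75)/0.065279 = -0.04545/0.065279 = -0.696.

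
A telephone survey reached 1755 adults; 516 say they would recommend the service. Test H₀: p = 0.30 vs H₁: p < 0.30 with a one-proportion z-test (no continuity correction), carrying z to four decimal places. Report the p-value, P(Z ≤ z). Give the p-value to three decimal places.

p̂ = 516/1755 = 0.29402.
Null standard error: √(0.30·0.70/1755) = √0.000119658 = 0.010939.
z = (p̂ − p₀)/SE = (516/1755 − 0.30)/0.010939 ≈ -0.5469.
p-value = P(Z ≤ z) with z = -0.5469 → 0.292.

p-value = 0.292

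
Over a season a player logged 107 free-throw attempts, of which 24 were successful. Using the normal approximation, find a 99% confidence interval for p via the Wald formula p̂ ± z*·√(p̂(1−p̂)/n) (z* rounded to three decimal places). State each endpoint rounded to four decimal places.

(0.1204, 0.3282)

p̂ = 24/107 = 0.22430.
SE(p̂) = √(0.22430·0.77570/107) = 0.040325.
The 99% critical value is z* = 2.576.
Margin = 2.576·0.040325 = 0.10388.
Interval: 0.22430 ± 0.10388 → (0.1204, 0.3282).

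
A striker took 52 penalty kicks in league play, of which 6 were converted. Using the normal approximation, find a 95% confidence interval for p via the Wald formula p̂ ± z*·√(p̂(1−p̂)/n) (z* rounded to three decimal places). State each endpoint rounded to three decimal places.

With x = 6 successes in n = 52, p̂ = 0.11538.
SE(p̂) = √(0.11538·0.88462/52) = 0.044305.
z* = 1.960 at the 95% level.
Margin = 1.960·0.044305 = 0.08684.
CI: 0.11538 ± 0.08684 = (0.029, 0.202).

(0.029, 0.202)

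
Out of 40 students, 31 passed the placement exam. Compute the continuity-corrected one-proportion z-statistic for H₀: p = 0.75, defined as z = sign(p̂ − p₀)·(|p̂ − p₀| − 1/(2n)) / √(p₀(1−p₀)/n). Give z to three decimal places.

z = 0.183

Sample proportion p̂ = 31/40 = 0.77500. p̂ − p₀ = 0.025000.
Continuity correction 1/(2n) = 1/80 = 0.012500.
Corrected numerator: |0.025000| − 0.012500 = 0.012500.
SE₀ = √(0.75·0.25/40) = 0.068465.
z = +0.012500/0.068465 = 0.183.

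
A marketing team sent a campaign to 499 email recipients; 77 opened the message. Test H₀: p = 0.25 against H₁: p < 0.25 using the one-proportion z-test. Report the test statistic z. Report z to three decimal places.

Sample proportion p̂ = 77/499 = 0.15431.
Null standard error: √(0.25·0.75/499) = √0.000375752 = 0.019384.
Test statistic: z = -0.09569/0.019384 = -4.937.

z = -4.937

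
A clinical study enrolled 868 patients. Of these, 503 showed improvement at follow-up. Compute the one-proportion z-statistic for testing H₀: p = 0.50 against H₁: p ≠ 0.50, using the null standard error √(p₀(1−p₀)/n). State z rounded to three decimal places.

The sample proportion is 503/868 = 0.57949.
SE₀ = √(0.50·0.50/868) = 0.016971.
z = (p̂ − p₀)/SE = (0.57949 − 0.50)/0.016971 = 4.684.

z = 4.684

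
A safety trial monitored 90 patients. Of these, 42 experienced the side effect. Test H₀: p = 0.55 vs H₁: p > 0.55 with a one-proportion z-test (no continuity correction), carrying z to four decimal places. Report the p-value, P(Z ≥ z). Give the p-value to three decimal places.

The sample proportion is 42/90 = 0.46667.
Under H₀, SE = √(p₀(1−p₀)/n) = √(0.55·0.45/90) = √0.002750000 = 0.052440.
Test statistic (full precision, shown to 4 dp): z = (42/90 − 0.55)/SE₀ ≈ -1.5891.
From the standard normal, P(Z ≥ z) = 0.944.

p-value = 0.944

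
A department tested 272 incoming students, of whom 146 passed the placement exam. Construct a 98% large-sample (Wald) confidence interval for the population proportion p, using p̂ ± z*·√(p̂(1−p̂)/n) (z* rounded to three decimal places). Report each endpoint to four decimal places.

(0.4664, 0.6071)

Sample proportion p̂ = 146/272 = 0.53676.
SE(p̂) = √(0.53676·0.46324/272) = 0.030235.
The 98% critical value is z* = 2.326.
Margin of error: 2.326 × 0.030235 = 0.07033.
CI: 0.53676 ± 0.07033 = (0.4664, 0.6071).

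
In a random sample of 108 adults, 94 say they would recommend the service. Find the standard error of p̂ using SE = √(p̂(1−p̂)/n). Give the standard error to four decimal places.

SE = 0.0323

p̂ = 94/108 = 0.87037.
p̂(1−p̂) = 0.87037·0.12963 = 0.112826.
SE = √(0.112826/108) = 0.0323.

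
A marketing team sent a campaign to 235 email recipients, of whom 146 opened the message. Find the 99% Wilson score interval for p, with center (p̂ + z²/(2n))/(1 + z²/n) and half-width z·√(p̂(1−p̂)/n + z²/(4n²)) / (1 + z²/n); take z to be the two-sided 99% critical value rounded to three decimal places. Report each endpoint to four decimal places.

(0.5375, 0.6984)

Here p̂ = 146/235 = 0.62128 and z = 2.576 (z² = 6.635776).
1 + z²/n = 1.028237.
Center = (0.62128 + 0.014119)/1.028237 = 0.61795.
Radicand: p̂(1−p̂)/n + z²/(4n²) = 0.001001242 + 0.000030040 = 0.001031282.
Half-width = z·√(radicand)/denom = 2.576·0.032114/1.028237 = 0.08045.
Interval: 0.61795 ± 0.08045 → (0.5375, 0.6984).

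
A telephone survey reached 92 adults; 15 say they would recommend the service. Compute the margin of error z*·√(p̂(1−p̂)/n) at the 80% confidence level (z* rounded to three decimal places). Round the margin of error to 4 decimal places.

The sample proportion is 15/92 = 0.16304.
SE = √(p̂(1−p̂)/n) = √(0.136460/92) = 0.038513.
For 80% confidence, z* = 1.282.
So ME = 0.0494.

ME = 0.0494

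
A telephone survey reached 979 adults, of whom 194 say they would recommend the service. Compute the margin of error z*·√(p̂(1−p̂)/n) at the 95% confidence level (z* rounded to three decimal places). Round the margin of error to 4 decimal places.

The sample proportion is 194/979 = 0.19816.
SE = √(p̂(1−p̂)/n) = √(0.158893/979) = 0.012740.
z* = 1.960 at the 95% level.
ME = 1.960·0.012740 = 0.0250.

ME = 0.0250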